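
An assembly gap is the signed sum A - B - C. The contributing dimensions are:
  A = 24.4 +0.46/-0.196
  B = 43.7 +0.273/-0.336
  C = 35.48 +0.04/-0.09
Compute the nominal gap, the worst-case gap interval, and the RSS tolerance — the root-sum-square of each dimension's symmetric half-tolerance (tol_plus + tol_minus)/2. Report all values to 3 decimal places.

nominal=-54.780 wc=[-55.289,-53.894] rss=0.452

Stack each dimension's contribution:
  +A: nom +24.400 → Σnom=24.400; wc +0.460/-0.196 → slack +0.460/-0.196; half-tol=0.328, Σhalf²=0.107584
  -B: nom -43.700 → Σnom=-19.300; wc +0.336/-0.273 → slack +0.796/-0.469; half-tol=0.304, Σhalf²=0.200304
  -C: nom -35.480 → Σnom=-54.780; wc +0.090/-0.040 → slack +0.886/-0.509; half-tol=0.065, Σhalf²=0.204529
Nominal = -54.780. Worst-case = [-54.780 - 0.509, -54.780 + 0.886] = [-55.289, -53.894]. RSS = √0.204529 = 0.452.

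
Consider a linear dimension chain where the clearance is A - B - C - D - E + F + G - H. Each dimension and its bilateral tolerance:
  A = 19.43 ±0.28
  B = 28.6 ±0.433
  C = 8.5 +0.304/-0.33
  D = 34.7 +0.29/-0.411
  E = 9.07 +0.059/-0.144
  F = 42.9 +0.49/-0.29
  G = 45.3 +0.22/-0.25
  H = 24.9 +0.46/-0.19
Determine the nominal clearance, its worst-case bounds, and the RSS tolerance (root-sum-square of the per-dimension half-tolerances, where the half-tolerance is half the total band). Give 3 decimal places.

nominal=1.860 wc=[-0.506,4.358] rss=0.901

Stack each dimension's contribution:
  +A: nom +19.430 → Σnom=19.430; wc +0.280/-0.280 → slack +0.280/-0.280; half-tol=0.280, Σhalf²=0.078400
  -B: nom -28.600 → Σnom=-9.170; wc +0.433/-0.433 → slack +0.713/-0.713; half-tol=0.433, Σhalf²=0.265889
  -C: nom -8.500 → Σnom=-17.670; wc +0.330/-0.304 → slack +1.043/-1.017; half-tol=0.317, Σhalf²=0.366378
  -D: nom -34.700 → Σnom=-52.370; wc +0.411/-0.290 → slack +1.454/-1.307; half-tol=0.350, Σhalf²=0.489228
  -E: nom -9.070 → Σnom=-61.440; wc +0.144/-0.059 → slack +1.598/-1.366; half-tol=0.101, Σhalf²=0.499530
  +F: nom +42.900 → Σnom=-18.540; wc +0.490/-0.290 → slack +2.088/-1.656; half-tol=0.390, Σhalf²=0.651631
  +G: nom +45.300 → Σnom=26.760; wc +0.220/-0.250 → slack +2.308/-1.906; half-tol=0.235, Σhalf²=0.706855
  -H: nom -24.900 → Σnom=1.860; wc +0.190/-0.460 → slack +2.498/-2.366; half-tol=0.325, Σhalf²=0.812480
Nominal = 1.860. Worst-case = [1.860 - 2.366, 1.860 + 2.498] = [-0.506, 4.358]. RSS = √0.812480 = 0.901.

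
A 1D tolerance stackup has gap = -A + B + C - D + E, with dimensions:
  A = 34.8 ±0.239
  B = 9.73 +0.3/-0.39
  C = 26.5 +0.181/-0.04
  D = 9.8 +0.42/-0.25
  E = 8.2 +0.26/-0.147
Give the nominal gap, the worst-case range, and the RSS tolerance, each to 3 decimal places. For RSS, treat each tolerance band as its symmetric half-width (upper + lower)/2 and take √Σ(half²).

nominal=-0.170 wc=[-1.406,1.060] rss=0.585

Stack each dimension's contribution:
  -A: nom -34.800 → Σnom=-34.800; wc +0.239/-0.239 → slack +0.239/-0.239; half-tol=0.239, Σhalf²=0.057121
  +B: nom +9.730 → Σnom=-25.070; wc +0.300/-0.390 → slack +0.539/-0.629; half-tol=0.345, Σhalf²=0.176146
  +C: nom +26.500 → Σnom=1.430; wc +0.181/-0.040 → slack +0.720/-0.669; half-tol=0.111, Σhalf²=0.188356
  -D: nom -9.800 → Σnom=-8.370; wc +0.250/-0.420 → slack +0.970/-1.089; half-tol=0.335, Σhalf²=0.300581
  +E: nom +8.200 → Σnom=-0.170; wc +0.260/-0.147 → slack +1.230/-1.236; half-tol=0.204, Σhalf²=0.341993
Nominal = -0.170. Worst-case = [-0.170 - 1.236, -0.170 + 1.230] = [-1.406, 1.060]. RSS = √0.341993 = 0.585.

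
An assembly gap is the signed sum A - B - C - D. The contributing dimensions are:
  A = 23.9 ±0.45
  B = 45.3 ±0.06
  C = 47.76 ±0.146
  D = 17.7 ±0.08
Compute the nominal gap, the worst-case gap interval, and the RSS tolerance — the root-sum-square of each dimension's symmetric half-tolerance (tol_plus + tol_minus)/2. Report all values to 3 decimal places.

nominal=-86.860 wc=[-87.596,-86.124] rss=0.484

Stack each dimension's contribution:
  +A: nom +23.900 → Σnom=23.900; wc +0.450/-0.450 → slack +0.450/-0.450; half-tol=0.450, Σhalf²=0.202500
  -B: nom -45.300 → Σnom=-21.400; wc +0.060/-0.060 → slack +0.510/-0.510; half-tol=0.060, Σhalf²=0.206100
  -C: nom -47.760 → Σnom=-69.160; wc +0.146/-0.146 → slack +0.656/-0.656; half-tol=0.146, Σhalf²=0.227416
  -D: nom -17.700 → Σnom=-86.860; wc +0.080/-0.080 → slack +0.736/-0.736; half-tol=0.080, Σhalf²=0.233816
Nominal = -86.860. Worst-case = [-86.860 - 0.736, -86.860 + 0.736] = [-87.596, -86.124]. RSS = √0.233816 = 0.484.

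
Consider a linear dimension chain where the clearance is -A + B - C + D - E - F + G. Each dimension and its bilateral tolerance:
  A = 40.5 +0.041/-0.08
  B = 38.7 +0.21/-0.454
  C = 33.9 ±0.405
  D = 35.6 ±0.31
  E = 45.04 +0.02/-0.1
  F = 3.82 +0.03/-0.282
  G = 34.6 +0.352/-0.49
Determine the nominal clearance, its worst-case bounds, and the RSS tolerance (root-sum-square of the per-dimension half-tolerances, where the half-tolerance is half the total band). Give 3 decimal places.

Stack each dimension's contribution:
  -A: nom -40.500 → Σnom=-40.500; wc +0.080/-0.041 → slack +0.080/-0.041; half-tol=0.060, Σhalf²=0.003660
  +B: nom +38.700 → Σnom=-1.800; wc +0.210/-0.454 → slack +0.290/-0.495; half-tol=0.332, Σhalf²=0.113884
  -C: nom -33.900 → Σnom=-35.700; wc +0.405/-0.405 → slack +0.695/-0.900; half-tol=0.405, Σhalf²=0.277909
  +D: nom +35.600 → Σnom=-0.100; wc +0.310/-0.310 → slack +1.005/-1.210; half-tol=0.310, Σhalf²=0.374009
  -E: nom -45.040 → Σnom=-45.140; wc +0.100/-0.020 → slack +1.105/-1.230; half-tol=0.060, Σhalf²=0.377609
  -F: nom -3.820 → Σnom=-48.960; wc +0.282/-0.030 → slack +1.387/-1.260; half-tol=0.156, Σhalf²=0.401945
  +G: nom +34.600 → Σnom=-14.360; wc +0.352/-0.490 → slack +1.739/-1.750; half-tol=0.421, Σhalf²=0.579186
Nominal = -14.360. Worst-case = [-14.360 - 1.750, -14.360 + 1.739] = [-16.110, -12.621]. RSS = √0.579186 = 0.761.

nominal=-14.360 wc=[-16.110,-12.621] rss=0.761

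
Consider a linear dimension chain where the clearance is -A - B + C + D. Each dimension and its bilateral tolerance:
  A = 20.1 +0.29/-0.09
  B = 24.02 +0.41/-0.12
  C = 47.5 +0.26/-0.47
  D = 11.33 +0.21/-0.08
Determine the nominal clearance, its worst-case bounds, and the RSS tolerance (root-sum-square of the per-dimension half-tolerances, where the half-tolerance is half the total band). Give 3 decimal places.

Stack each dimension's contribution:
  -A: nom -20.100 → Σnom=-20.100; wc +0.090/-0.290 → slack +0.090/-0.290; half-tol=0.190, Σhalf²=0.036100
  -B: nom -24.020 → Σnom=-44.120; wc +0.120/-0.410 → slack +0.210/-0.700; half-tol=0.265, Σhalf²=0.106325
  +C: nom +47.500 → Σnom=3.380; wc +0.260/-0.470 → slack +0.470/-1.170; half-tol=0.365, Σhalf²=0.239550
  +D: nom +11.330 → Σnom=14.710; wc +0.210/-0.080 → slack +0.680/-1.250; half-tol=0.145, Σhalf²=0.260575
Nominal = 14.710. Worst-case = [14.710 - 1.250, 14.710 + 0.680] = [13.460, 15.390]. RSS = √0.260575 = 0.510.

nominal=14.710 wc=[13.460,15.390] rss=0.510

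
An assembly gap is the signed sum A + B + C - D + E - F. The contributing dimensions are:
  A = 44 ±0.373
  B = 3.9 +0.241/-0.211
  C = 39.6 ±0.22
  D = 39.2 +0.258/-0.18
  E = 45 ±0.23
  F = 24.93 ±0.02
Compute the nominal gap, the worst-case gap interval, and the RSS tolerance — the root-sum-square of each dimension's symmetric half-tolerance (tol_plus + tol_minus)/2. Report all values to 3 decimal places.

Stack each dimension's contribution:
  +A: nom +44.000 → Σnom=44.000; wc +0.373/-0.373 → slack +0.373/-0.373; half-tol=0.373, Σhalf²=0.139129
  +B: nom +3.900 → Σnom=47.900; wc +0.241/-0.211 → slack +0.614/-0.584; half-tol=0.226, Σhalf²=0.190205
  +C: nom +39.600 → Σnom=87.500; wc +0.220/-0.220 → slack +0.834/-0.804; half-tol=0.220, Σhalf²=0.238605
  -D: nom -39.200 → Σnom=48.300; wc +0.180/-0.258 → slack +1.014/-1.062; half-tol=0.219, Σhalf²=0.286566
  +E: nom +45.000 → Σnom=93.300; wc +0.230/-0.230 → slack +1.244/-1.292; half-tol=0.230, Σhalf²=0.339466
  -F: nom -24.930 → Σnom=68.370; wc +0.020/-0.020 → slack +1.264/-1.312; half-tol=0.020, Σhalf²=0.339866
Nominal = 68.370. Worst-case = [68.370 - 1.312, 68.370 + 1.264] = [67.058, 69.634]. RSS = √0.339866 = 0.583.

nominal=68.370 wc=[67.058,69.634] rss=0.583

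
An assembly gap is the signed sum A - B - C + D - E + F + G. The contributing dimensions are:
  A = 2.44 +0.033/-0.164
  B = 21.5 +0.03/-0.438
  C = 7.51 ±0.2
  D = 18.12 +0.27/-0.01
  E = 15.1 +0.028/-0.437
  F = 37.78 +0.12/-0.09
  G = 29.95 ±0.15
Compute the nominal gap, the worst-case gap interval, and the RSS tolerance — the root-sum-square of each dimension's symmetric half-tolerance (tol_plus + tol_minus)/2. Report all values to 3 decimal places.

Stack each dimension's contribution:
  +A: nom +2.440 → Σnom=2.440; wc +0.033/-0.164 → slack +0.033/-0.164; half-tol=0.099, Σhalf²=0.009702
  -B: nom -21.500 → Σnom=-19.060; wc +0.438/-0.030 → slack +0.471/-0.194; half-tol=0.234, Σhalf²=0.064458
  -C: nom -7.510 → Σnom=-26.570; wc +0.200/-0.200 → slack +0.671/-0.394; half-tol=0.200, Σhalf²=0.104458
  +D: nom +18.120 → Σnom=-8.450; wc +0.270/-0.010 → slack +0.941/-0.404; half-tol=0.140, Σhalf²=0.124058
  -E: nom -15.100 → Σnom=-23.550; wc +0.437/-0.028 → slack +1.378/-0.432; half-tol=0.233, Σhalf²=0.178115
  +F: nom +37.780 → Σnom=14.230; wc +0.120/-0.090 → slack +1.498/-0.522; half-tol=0.105, Σhalf²=0.189140
  +G: nom +29.950 → Σnom=44.180; wc +0.150/-0.150 → slack +1.648/-0.672; half-tol=0.150, Σhalf²=0.211640
Nominal = 44.180. Worst-case = [44.180 - 0.672, 44.180 + 1.648] = [43.508, 45.828]. RSS = √0.211640 = 0.460.

nominal=44.180 wc=[43.508,45.828] rss=0.460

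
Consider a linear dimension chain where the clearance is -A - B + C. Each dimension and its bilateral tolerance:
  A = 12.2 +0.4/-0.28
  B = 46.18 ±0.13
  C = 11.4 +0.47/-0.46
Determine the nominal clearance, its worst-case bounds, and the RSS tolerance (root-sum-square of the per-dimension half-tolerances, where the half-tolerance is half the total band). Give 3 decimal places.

nominal=-46.980 wc=[-47.970,-46.100] rss=0.591

Stack each dimension's contribution:
  -A: nom -12.200 → Σnom=-12.200; wc +0.280/-0.400 → slack +0.280/-0.400; half-tol=0.340, Σhalf²=0.115600
  -B: nom -46.180 → Σnom=-58.380; wc +0.130/-0.130 → slack +0.410/-0.530; half-tol=0.130, Σhalf²=0.132500
  +C: nom +11.400 → Σnom=-46.980; wc +0.470/-0.460 → slack +0.880/-0.990; half-tol=0.465, Σhalf²=0.348725
Nominal = -46.980. Worst-case = [-46.980 - 0.990, -46.980 + 0.880] = [-47.970, -46.100]. RSS = √0.348725 = 0.591.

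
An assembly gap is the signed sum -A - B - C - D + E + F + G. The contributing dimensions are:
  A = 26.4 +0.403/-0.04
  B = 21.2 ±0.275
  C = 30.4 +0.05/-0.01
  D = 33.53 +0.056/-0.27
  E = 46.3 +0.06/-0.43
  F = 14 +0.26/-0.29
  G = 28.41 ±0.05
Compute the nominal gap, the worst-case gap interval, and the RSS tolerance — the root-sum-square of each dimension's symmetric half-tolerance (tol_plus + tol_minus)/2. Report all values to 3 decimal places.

nominal=-22.820 wc=[-24.374,-21.855] rss=0.539

Stack each dimension's contribution:
  -A: nom -26.400 → Σnom=-26.400; wc +0.040/-0.403 → slack +0.040/-0.403; half-tol=0.222, Σhalf²=0.049062
  -B: nom -21.200 → Σnom=-47.600; wc +0.275/-0.275 → slack +0.315/-0.678; half-tol=0.275, Σhalf²=0.124687
  -C: nom -30.400 → Σnom=-78.000; wc +0.010/-0.050 → slack +0.325/-0.728; half-tol=0.030, Σhalf²=0.125587
  -D: nom -33.530 → Σnom=-111.530; wc +0.270/-0.056 → slack +0.595/-0.784; half-tol=0.163, Σhalf²=0.152156
  +E: nom +46.300 → Σnom=-65.230; wc +0.060/-0.430 → slack +0.655/-1.214; half-tol=0.245, Σhalf²=0.212181
  +F: nom +14.000 → Σnom=-51.230; wc +0.260/-0.290 → slack +0.915/-1.504; half-tol=0.275, Σhalf²=0.287806
  +G: nom +28.410 → Σnom=-22.820; wc +0.050/-0.050 → slack +0.965/-1.554; half-tol=0.050, Σhalf²=0.290306
Nominal = -22.820. Worst-case = [-22.820 - 1.554, -22.820 + 0.965] = [-24.374, -21.855]. RSS = √0.290306 = 0.539.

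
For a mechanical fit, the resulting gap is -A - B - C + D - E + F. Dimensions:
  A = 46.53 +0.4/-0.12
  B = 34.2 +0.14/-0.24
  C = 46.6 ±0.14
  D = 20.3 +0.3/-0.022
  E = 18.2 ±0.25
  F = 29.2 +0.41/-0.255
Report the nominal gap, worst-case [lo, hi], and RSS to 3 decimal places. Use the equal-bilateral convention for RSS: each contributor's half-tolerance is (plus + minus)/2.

Stack each dimension's contribution:
  -A: nom -46.530 → Σnom=-46.530; wc +0.120/-0.400 → slack +0.120/-0.400; half-tol=0.260, Σhalf²=0.067600
  -B: nom -34.200 → Σnom=-80.730; wc +0.240/-0.140 → slack +0.360/-0.540; half-tol=0.190, Σhalf²=0.103700
  -C: nom -46.600 → Σnom=-127.330; wc +0.140/-0.140 → slack +0.500/-0.680; half-tol=0.140, Σhalf²=0.123300
  +D: nom +20.300 → Σnom=-107.030; wc +0.300/-0.022 → slack +0.800/-0.702; half-tol=0.161, Σhalf²=0.149221
  -E: nom -18.200 → Σnom=-125.230; wc +0.250/-0.250 → slack +1.050/-0.952; half-tol=0.250, Σhalf²=0.211721
  +F: nom +29.200 → Σnom=-96.030; wc +0.410/-0.255 → slack +1.460/-1.207; half-tol=0.333, Σhalf²=0.322277
Nominal = -96.030. Worst-case = [-96.030 - 1.207, -96.030 + 1.460] = [-97.237, -94.570]. RSS = √0.322277 = 0.568.

nominal=-96.030 wc=[-97.237,-94.570] rss=0.568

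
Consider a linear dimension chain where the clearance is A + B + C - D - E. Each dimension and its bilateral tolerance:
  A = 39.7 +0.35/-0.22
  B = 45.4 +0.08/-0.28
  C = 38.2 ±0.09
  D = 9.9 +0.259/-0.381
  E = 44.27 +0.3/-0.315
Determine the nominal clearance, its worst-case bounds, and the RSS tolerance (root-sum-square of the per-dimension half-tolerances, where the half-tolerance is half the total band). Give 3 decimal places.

Stack each dimension's contribution:
  +A: nom +39.700 → Σnom=39.700; wc +0.350/-0.220 → slack +0.350/-0.220; half-tol=0.285, Σhalf²=0.081225
  +B: nom +45.400 → Σnom=85.100; wc +0.080/-0.280 → slack +0.430/-0.500; half-tol=0.180, Σhalf²=0.113625
  +C: nom +38.200 → Σnom=123.300; wc +0.090/-0.090 → slack +0.520/-0.590; half-tol=0.090, Σhalf²=0.121725
  -D: nom -9.900 → Σnom=113.400; wc +0.381/-0.259 → slack +0.901/-0.849; half-tol=0.320, Σhalf²=0.224125
  -E: nom -44.270 → Σnom=69.130; wc +0.315/-0.300 → slack +1.216/-1.149; half-tol=0.307, Σhalf²=0.318681
Nominal = 69.130. Worst-case = [69.130 - 1.149, 69.130 + 1.216] = [67.981, 70.346]. RSS = √0.318681 = 0.565.

nominal=69.130 wc=[67.981,70.346] rss=0.565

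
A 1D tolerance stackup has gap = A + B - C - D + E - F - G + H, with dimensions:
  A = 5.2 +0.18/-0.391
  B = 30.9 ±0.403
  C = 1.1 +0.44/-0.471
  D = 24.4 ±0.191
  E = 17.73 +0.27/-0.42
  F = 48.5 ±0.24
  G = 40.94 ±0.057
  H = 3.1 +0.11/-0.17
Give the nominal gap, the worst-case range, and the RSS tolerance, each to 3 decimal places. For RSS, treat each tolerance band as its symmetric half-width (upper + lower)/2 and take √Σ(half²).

Stack each dimension's contribution:
  +A: nom +5.200 → Σnom=5.200; wc +0.180/-0.391 → slack +0.180/-0.391; half-tol=0.285, Σhalf²=0.081510
  +B: nom +30.900 → Σnom=36.100; wc +0.403/-0.403 → slack +0.583/-0.794; half-tol=0.403, Σhalf²=0.243919
  -C: nom -1.100 → Σnom=35.000; wc +0.471/-0.440 → slack +1.054/-1.234; half-tol=0.456, Σhalf²=0.451400
  -D: nom -24.400 → Σnom=10.600; wc +0.191/-0.191 → slack +1.245/-1.425; half-tol=0.191, Σhalf²=0.487881
  +E: nom +17.730 → Σnom=28.330; wc +0.270/-0.420 → slack +1.515/-1.845; half-tol=0.345, Σhalf²=0.606905
  -F: nom -48.500 → Σnom=-20.170; wc +0.240/-0.240 → slack +1.755/-2.085; half-tol=0.240, Σhalf²=0.664505
  -G: nom -40.940 → Σnom=-61.110; wc +0.057/-0.057 → slack +1.812/-2.142; half-tol=0.057, Σhalf²=0.667754
  +H: nom +3.100 → Σnom=-58.010; wc +0.110/-0.170 → slack +1.922/-2.312; half-tol=0.140, Σhalf²=0.687354
Nominal = -58.010. Worst-case = [-58.010 - 2.312, -58.010 + 1.922] = [-60.322, -56.088]. RSS = √0.687354 = 0.829.

nominal=-58.010 wc=[-60.322,-56.088] rss=0.829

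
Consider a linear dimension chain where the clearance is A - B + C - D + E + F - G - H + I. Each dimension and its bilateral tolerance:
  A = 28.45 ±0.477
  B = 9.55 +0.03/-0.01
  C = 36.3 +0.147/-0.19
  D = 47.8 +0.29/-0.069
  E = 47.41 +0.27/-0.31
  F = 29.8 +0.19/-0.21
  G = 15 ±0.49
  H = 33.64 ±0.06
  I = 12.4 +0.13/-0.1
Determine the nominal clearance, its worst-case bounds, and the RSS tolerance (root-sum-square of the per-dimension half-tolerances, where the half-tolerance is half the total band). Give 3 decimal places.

Stack each dimension's contribution:
  +A: nom +28.450 → Σnom=28.450; wc +0.477/-0.477 → slack +0.477/-0.477; half-tol=0.477, Σhalf²=0.227529
  -B: nom -9.550 → Σnom=18.900; wc +0.010/-0.030 → slack +0.487/-0.507; half-tol=0.020, Σhalf²=0.227929
  +C: nom +36.300 → Σnom=55.200; wc +0.147/-0.190 → slack +0.634/-0.697; half-tol=0.168, Σhalf²=0.256321
  -D: nom -47.800 → Σnom=7.400; wc +0.069/-0.290 → slack +0.703/-0.987; half-tol=0.179, Σhalf²=0.288542
  +E: nom +47.410 → Σnom=54.810; wc +0.270/-0.310 → slack +0.973/-1.297; half-tol=0.290, Σhalf²=0.372642
  +F: nom +29.800 → Σnom=84.610; wc +0.190/-0.210 → slack +1.163/-1.507; half-tol=0.200, Σhalf²=0.412641
  -G: nom -15.000 → Σnom=69.610; wc +0.490/-0.490 → slack +1.653/-1.997; half-tol=0.490, Σhalf²=0.652741
  -H: nom -33.640 → Σnom=35.970; wc +0.060/-0.060 → slack +1.713/-2.057; half-tol=0.060, Σhalf²=0.656342
  +I: nom +12.400 → Σnom=48.370; wc +0.130/-0.100 → slack +1.843/-2.157; half-tol=0.115, Σhalf²=0.669567
Nominal = 48.370. Worst-case = [48.370 - 2.157, 48.370 + 1.843] = [46.213, 50.213]. RSS = √0.669567 = 0.818.

nominal=48.370 wc=[46.213,50.213] rss=0.818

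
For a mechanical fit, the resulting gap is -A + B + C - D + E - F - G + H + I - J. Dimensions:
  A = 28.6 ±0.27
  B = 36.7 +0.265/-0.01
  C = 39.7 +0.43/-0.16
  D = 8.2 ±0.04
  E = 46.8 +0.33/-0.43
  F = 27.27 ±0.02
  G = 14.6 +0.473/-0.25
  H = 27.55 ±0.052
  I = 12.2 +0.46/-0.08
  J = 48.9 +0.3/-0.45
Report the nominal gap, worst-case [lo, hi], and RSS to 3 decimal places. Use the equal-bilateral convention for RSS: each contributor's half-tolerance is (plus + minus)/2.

nominal=35.380 wc=[33.545,37.947] rss=0.820

Stack each dimension's contribution:
  -A: nom -28.600 → Σnom=-28.600; wc +0.270/-0.270 → slack +0.270/-0.270; half-tol=0.270, Σhalf²=0.072900
  +B: nom +36.700 → Σnom=8.100; wc +0.265/-0.010 → slack +0.535/-0.280; half-tol=0.138, Σhalf²=0.091806
  +C: nom +39.700 → Σnom=47.800; wc +0.430/-0.160 → slack +0.965/-0.440; half-tol=0.295, Σhalf²=0.178831
  -D: nom -8.200 → Σnom=39.600; wc +0.040/-0.040 → slack +1.005/-0.480; half-tol=0.040, Σhalf²=0.180431
  +E: nom +46.800 → Σnom=86.400; wc +0.330/-0.430 → slack +1.335/-0.910; half-tol=0.380, Σhalf²=0.324831
  -F: nom -27.270 → Σnom=59.130; wc +0.020/-0.020 → slack +1.355/-0.930; half-tol=0.020, Σhalf²=0.325231
  -G: nom -14.600 → Σnom=44.530; wc +0.250/-0.473 → slack +1.605/-1.403; half-tol=0.361, Σhalf²=0.455914
  +H: nom +27.550 → Σnom=72.080; wc +0.052/-0.052 → slack +1.657/-1.455; half-tol=0.052, Σhalf²=0.458618
  +I: nom +12.200 → Σnom=84.280; wc +0.460/-0.080 → slack +2.117/-1.535; half-tol=0.270, Σhalf²=0.531517
  -J: nom -48.900 → Σnom=35.380; wc +0.450/-0.300 → slack +2.567/-1.835; half-tol=0.375, Σhalf²=0.672142
Nominal = 35.380. Worst-case = [35.380 - 1.835, 35.380 + 2.567] = [33.545, 37.947]. RSS = √0.672142 = 0.820.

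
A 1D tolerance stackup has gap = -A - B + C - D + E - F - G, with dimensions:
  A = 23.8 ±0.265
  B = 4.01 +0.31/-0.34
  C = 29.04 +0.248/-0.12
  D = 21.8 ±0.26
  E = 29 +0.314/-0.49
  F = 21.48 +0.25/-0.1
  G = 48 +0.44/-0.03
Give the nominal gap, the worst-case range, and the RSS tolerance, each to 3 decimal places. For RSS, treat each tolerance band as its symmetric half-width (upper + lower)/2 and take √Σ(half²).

nominal=-61.050 wc=[-63.185,-59.493] rss=0.724

Stack each dimension's contribution:
  -A: nom -23.800 → Σnom=-23.800; wc +0.265/-0.265 → slack +0.265/-0.265; half-tol=0.265, Σhalf²=0.070225
  -B: nom -4.010 → Σnom=-27.810; wc +0.340/-0.310 → slack +0.605/-0.575; half-tol=0.325, Σhalf²=0.175850
  +C: nom +29.040 → Σnom=1.230; wc +0.248/-0.120 → slack +0.853/-0.695; half-tol=0.184, Σhalf²=0.209706
  -D: nom -21.800 → Σnom=-20.570; wc +0.260/-0.260 → slack +1.113/-0.955; half-tol=0.260, Σhalf²=0.277306
  +E: nom +29.000 → Σnom=8.430; wc +0.314/-0.490 → slack +1.427/-1.445; half-tol=0.402, Σhalf²=0.438910
  -F: nom -21.480 → Σnom=-13.050; wc +0.100/-0.250 → slack +1.527/-1.695; half-tol=0.175, Σhalf²=0.469535
  -G: nom -48.000 → Σnom=-61.050; wc +0.030/-0.440 → slack +1.557/-2.135; half-tol=0.235, Σhalf²=0.524760
Nominal = -61.050. Worst-case = [-61.050 - 2.135, -61.050 + 1.557] = [-63.185, -59.493]. RSS = √0.524760 = 0.724.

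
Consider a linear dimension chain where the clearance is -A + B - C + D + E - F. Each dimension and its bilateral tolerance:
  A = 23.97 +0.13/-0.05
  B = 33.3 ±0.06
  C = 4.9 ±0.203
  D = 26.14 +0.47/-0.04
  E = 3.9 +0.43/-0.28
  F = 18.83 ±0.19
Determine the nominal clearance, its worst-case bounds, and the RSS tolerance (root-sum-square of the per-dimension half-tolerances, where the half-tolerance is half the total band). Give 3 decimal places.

nominal=15.640 wc=[14.737,17.043] rss=0.529

Stack each dimension's contribution:
  -A: nom -23.970 → Σnom=-23.970; wc +0.050/-0.130 → slack +0.050/-0.130; half-tol=0.090, Σhalf²=0.008100
  +B: nom +33.300 → Σnom=9.330; wc +0.060/-0.060 → slack +0.110/-0.190; half-tol=0.060, Σhalf²=0.011700
  -C: nom -4.900 → Σnom=4.430; wc +0.203/-0.203 → slack +0.313/-0.393; half-tol=0.203, Σhalf²=0.052909
  +D: nom +26.140 → Σnom=30.570; wc +0.470/-0.040 → slack +0.783/-0.433; half-tol=0.255, Σhalf²=0.117934
  +E: nom +3.900 → Σnom=34.470; wc +0.430/-0.280 → slack +1.213/-0.713; half-tol=0.355, Σhalf²=0.243959
  -F: nom -18.830 → Σnom=15.640; wc +0.190/-0.190 → slack +1.403/-0.903; half-tol=0.190, Σhalf²=0.280059
Nominal = 15.640. Worst-case = [15.640 - 0.903, 15.640 + 1.403] = [14.737, 17.043]. RSS = √0.280059 = 0.529.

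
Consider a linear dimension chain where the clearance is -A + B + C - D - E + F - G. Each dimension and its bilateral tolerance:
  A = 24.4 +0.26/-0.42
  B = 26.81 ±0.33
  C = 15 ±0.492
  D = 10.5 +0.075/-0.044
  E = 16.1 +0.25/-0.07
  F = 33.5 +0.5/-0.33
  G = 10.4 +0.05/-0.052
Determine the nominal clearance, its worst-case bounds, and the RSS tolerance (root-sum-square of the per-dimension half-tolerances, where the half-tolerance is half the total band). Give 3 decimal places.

nominal=13.910 wc=[12.123,15.818] rss=0.819

Stack each dimension's contribution:
  -A: nom -24.400 → Σnom=-24.400; wc +0.420/-0.260 → slack +0.420/-0.260; half-tol=0.340, Σhalf²=0.115600
  +B: nom +26.810 → Σnom=2.410; wc +0.330/-0.330 → slack +0.750/-0.590; half-tol=0.330, Σhalf²=0.224500
  +C: nom +15.000 → Σnom=17.410; wc +0.492/-0.492 → slack +1.242/-1.082; half-tol=0.492, Σhalf²=0.466564
  -D: nom -10.500 → Σnom=6.910; wc +0.044/-0.075 → slack +1.286/-1.157; half-tol=0.059, Σhalf²=0.470104
  -E: nom -16.100 → Σnom=-9.190; wc +0.070/-0.250 → slack +1.356/-1.407; half-tol=0.160, Σhalf²=0.495704
  +F: nom +33.500 → Σnom=24.310; wc +0.500/-0.330 → slack +1.856/-1.737; half-tol=0.415, Σhalf²=0.667929
  -G: nom -10.400 → Σnom=13.910; wc +0.052/-0.050 → slack +1.908/-1.787; half-tol=0.051, Σhalf²=0.670530
Nominal = 13.910. Worst-case = [13.910 - 1.787, 13.910 + 1.908] = [12.123, 15.818]. RSS = √0.670530 = 0.819.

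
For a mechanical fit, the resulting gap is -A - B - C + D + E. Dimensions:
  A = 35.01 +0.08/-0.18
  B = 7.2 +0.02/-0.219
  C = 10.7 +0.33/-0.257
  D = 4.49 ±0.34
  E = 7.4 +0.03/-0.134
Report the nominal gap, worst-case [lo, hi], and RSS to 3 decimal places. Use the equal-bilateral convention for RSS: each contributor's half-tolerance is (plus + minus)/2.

nominal=-41.020 wc=[-41.924,-39.994] rss=0.490

Stack each dimension's contribution:
  -A: nom -35.010 → Σnom=-35.010; wc +0.180/-0.080 → slack +0.180/-0.080; half-tol=0.130, Σhalf²=0.016900
  -B: nom -7.200 → Σnom=-42.210; wc +0.219/-0.020 → slack +0.399/-0.100; half-tol=0.119, Σhalf²=0.031180
  -C: nom -10.700 → Σnom=-52.910; wc +0.257/-0.330 → slack +0.656/-0.430; half-tol=0.293, Σhalf²=0.117322
  +D: nom +4.490 → Σnom=-48.420; wc +0.340/-0.340 → slack +0.996/-0.770; half-tol=0.340, Σhalf²=0.232923
  +E: nom +7.400 → Σnom=-41.020; wc +0.030/-0.134 → slack +1.026/-0.904; half-tol=0.082, Σhalf²=0.239647
Nominal = -41.020. Worst-case = [-41.020 - 0.904, -41.020 + 1.026] = [-41.924, -39.994]. RSS = √0.239647 = 0.490.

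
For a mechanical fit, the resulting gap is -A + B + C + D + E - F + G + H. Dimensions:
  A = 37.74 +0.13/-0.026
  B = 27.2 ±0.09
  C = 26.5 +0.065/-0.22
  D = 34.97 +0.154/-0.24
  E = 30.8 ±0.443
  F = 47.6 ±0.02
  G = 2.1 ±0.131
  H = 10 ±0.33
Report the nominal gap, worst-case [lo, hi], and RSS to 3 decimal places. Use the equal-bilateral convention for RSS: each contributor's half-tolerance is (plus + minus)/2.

nominal=46.230 wc=[44.626,47.489] rss=0.629

Stack each dimension's contribution:
  -A: nom -37.740 → Σnom=-37.740; wc +0.026/-0.130 → slack +0.026/-0.130; half-tol=0.078, Σhalf²=0.006084
  +B: nom +27.200 → Σnom=-10.540; wc +0.090/-0.090 → slack +0.116/-0.220; half-tol=0.090, Σhalf²=0.014184
  +C: nom +26.500 → Σnom=15.960; wc +0.065/-0.220 → slack +0.181/-0.440; half-tol=0.143, Σhalf²=0.034490
  +D: nom +34.970 → Σnom=50.930; wc +0.154/-0.240 → slack +0.335/-0.680; half-tol=0.197, Σhalf²=0.073299
  +E: nom +30.800 → Σnom=81.730; wc +0.443/-0.443 → slack +0.778/-1.123; half-tol=0.443, Σhalf²=0.269548
  -F: nom -47.600 → Σnom=34.130; wc +0.020/-0.020 → slack +0.798/-1.143; half-tol=0.020, Σhalf²=0.269948
  +G: nom +2.100 → Σnom=36.230; wc +0.131/-0.131 → slack +0.929/-1.274; half-tol=0.131, Σhalf²=0.287109
  +H: nom +10.000 → Σnom=46.230; wc +0.330/-0.330 → slack +1.259/-1.604; half-tol=0.330, Σhalf²=0.396009
Nominal = 46.230. Worst-case = [46.230 - 1.604, 46.230 + 1.259] = [44.626, 47.489]. RSS = √0.396009 = 0.629.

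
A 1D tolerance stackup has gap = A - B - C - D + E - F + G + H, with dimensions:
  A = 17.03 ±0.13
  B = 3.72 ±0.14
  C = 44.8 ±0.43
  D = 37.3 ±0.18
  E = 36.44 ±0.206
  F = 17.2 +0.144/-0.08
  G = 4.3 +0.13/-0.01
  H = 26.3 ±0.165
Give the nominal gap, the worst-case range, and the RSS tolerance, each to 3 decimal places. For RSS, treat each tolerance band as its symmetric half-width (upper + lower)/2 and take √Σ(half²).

Stack each dimension's contribution:
  +A: nom +17.030 → Σnom=17.030; wc +0.130/-0.130 → slack +0.130/-0.130; half-tol=0.130, Σhalf²=0.016900
  -B: nom -3.720 → Σnom=13.310; wc +0.140/-0.140 → slack +0.270/-0.270; half-tol=0.140, Σhalf²=0.036500
  -C: nom -44.800 → Σnom=-31.490; wc +0.430/-0.430 → slack +0.700/-0.700; half-tol=0.430, Σhalf²=0.221400
  -D: nom -37.300 → Σnom=-68.790; wc +0.180/-0.180 → slack +0.880/-0.880; half-tol=0.180, Σhalf²=0.253800
  +E: nom +36.440 → Σnom=-32.350; wc +0.206/-0.206 → slack +1.086/-1.086; half-tol=0.206, Σhalf²=0.296236
  -F: nom -17.200 → Σnom=-49.550; wc +0.080/-0.144 → slack +1.166/-1.230; half-tol=0.112, Σhalf²=0.308780
  +G: nom +4.300 → Σnom=-45.250; wc +0.130/-0.010 → slack +1.296/-1.240; half-tol=0.070, Σhalf²=0.313680
  +H: nom +26.300 → Σnom=-18.950; wc +0.165/-0.165 → slack +1.461/-1.405; half-tol=0.165, Σhalf²=0.340905
Nominal = -18.950. Worst-case = [-18.950 - 1.405, -18.950 + 1.461] = [-20.355, -17.489]. RSS = √0.340905 = 0.584.

nominal=-18.950 wc=[-20.355,-17.489] rss=0.584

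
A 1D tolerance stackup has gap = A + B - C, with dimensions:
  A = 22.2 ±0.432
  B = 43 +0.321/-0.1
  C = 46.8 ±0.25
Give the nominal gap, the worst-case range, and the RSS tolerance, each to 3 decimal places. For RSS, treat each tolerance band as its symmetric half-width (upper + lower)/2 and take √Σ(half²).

nominal=18.400 wc=[17.618,19.403] rss=0.542

Stack each dimension's contribution:
  +A: nom +22.200 → Σnom=22.200; wc +0.432/-0.432 → slack +0.432/-0.432; half-tol=0.432, Σhalf²=0.186624
  +B: nom +43.000 → Σnom=65.200; wc +0.321/-0.100 → slack +0.753/-0.532; half-tol=0.211, Σhalf²=0.230934
  -C: nom -46.800 → Σnom=18.400; wc +0.250/-0.250 → slack +1.003/-0.782; half-tol=0.250, Σhalf²=0.293434
Nominal = 18.400. Worst-case = [18.400 - 0.782, 18.400 + 1.003] = [17.618, 19.403]. RSS = √0.293434 = 0.542.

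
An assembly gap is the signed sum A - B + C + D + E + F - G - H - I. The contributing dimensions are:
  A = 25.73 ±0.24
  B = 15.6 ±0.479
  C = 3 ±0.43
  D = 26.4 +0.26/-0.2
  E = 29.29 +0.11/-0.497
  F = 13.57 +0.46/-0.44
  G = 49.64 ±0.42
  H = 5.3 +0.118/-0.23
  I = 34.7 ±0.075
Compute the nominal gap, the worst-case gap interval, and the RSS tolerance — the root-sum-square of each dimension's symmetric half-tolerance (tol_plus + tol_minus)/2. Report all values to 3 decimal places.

nominal=-7.250 wc=[-10.149,-4.546] rss=1.016

Stack each dimension's contribution:
  +A: nom +25.730 → Σnom=25.730; wc +0.240/-0.240 → slack +0.240/-0.240; half-tol=0.240, Σhalf²=0.057600
  -B: nom -15.600 → Σnom=10.130; wc +0.479/-0.479 → slack +0.719/-0.719; half-tol=0.479, Σhalf²=0.287041
  +C: nom +3.000 → Σnom=13.130; wc +0.430/-0.430 → slack +1.149/-1.149; half-tol=0.430, Σhalf²=0.471941
  +D: nom +26.400 → Σnom=39.530; wc +0.260/-0.200 → slack +1.409/-1.349; half-tol=0.230, Σhalf²=0.524841
  +E: nom +29.290 → Σnom=68.820; wc +0.110/-0.497 → slack +1.519/-1.846; half-tol=0.303, Σhalf²=0.616953
  +F: nom +13.570 → Σnom=82.390; wc +0.460/-0.440 → slack +1.979/-2.286; half-tol=0.450, Σhalf²=0.819453
  -G: nom -49.640 → Σnom=32.750; wc +0.420/-0.420 → slack +2.399/-2.706; half-tol=0.420, Σhalf²=0.995853
  -H: nom -5.300 → Σnom=27.450; wc +0.230/-0.118 → slack +2.629/-2.824; half-tol=0.174, Σhalf²=1.026129
  -I: nom -34.700 → Σnom=-7.250; wc +0.075/-0.075 → slack +2.704/-2.899; half-tol=0.075, Σhalf²=1.031754
Nominal = -7.250. Worst-case = [-7.250 - 2.899, -7.250 + 2.704] = [-10.149, -4.546]. RSS = √1.031754 = 1.016.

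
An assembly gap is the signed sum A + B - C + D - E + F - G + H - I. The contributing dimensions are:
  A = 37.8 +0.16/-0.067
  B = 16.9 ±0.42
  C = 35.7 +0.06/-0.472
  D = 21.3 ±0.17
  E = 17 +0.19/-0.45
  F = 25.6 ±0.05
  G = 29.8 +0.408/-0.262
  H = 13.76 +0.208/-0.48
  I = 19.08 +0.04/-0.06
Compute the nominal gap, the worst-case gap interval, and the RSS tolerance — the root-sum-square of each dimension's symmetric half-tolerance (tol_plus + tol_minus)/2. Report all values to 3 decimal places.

nominal=13.780 wc=[11.895,16.032] rss=0.792

Stack each dimension's contribution:
  +A: nom +37.800 → Σnom=37.800; wc +0.160/-0.067 → slack +0.160/-0.067; half-tol=0.114, Σhalf²=0.012882
  +B: nom +16.900 → Σnom=54.700; wc +0.420/-0.420 → slack +0.580/-0.487; half-tol=0.420, Σhalf²=0.189282
  -C: nom -35.700 → Σnom=19.000; wc +0.472/-0.060 → slack +1.052/-0.547; half-tol=0.266, Σhalf²=0.260038
  +D: nom +21.300 → Σnom=40.300; wc +0.170/-0.170 → slack +1.222/-0.717; half-tol=0.170, Σhalf²=0.288938
  -E: nom -17.000 → Σnom=23.300; wc +0.450/-0.190 → slack +1.672/-0.907; half-tol=0.320, Σhalf²=0.391338
  +F: nom +25.600 → Σnom=48.900; wc +0.050/-0.050 → slack +1.722/-0.957; half-tol=0.050, Σhalf²=0.393838
  -G: nom -29.800 → Σnom=19.100; wc +0.262/-0.408 → slack +1.984/-1.365; half-tol=0.335, Σhalf²=0.506063
  +H: nom +13.760 → Σnom=32.860; wc +0.208/-0.480 → slack +2.192/-1.845; half-tol=0.344, Σhalf²=0.624399
  -I: nom -19.080 → Σnom=13.780; wc +0.060/-0.040 → slack +2.252/-1.885; half-tol=0.050, Σhalf²=0.626899
Nominal = 13.780. Worst-case = [13.780 - 1.885, 13.780 + 2.252] = [11.895, 16.032]. RSS = √0.626899 = 0.792.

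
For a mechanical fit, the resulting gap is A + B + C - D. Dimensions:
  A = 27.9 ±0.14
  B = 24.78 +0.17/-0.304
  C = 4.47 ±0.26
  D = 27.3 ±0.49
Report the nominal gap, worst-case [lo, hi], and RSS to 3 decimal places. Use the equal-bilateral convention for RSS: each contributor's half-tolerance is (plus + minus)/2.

nominal=29.850 wc=[28.656,30.910] rss=0.619

Stack each dimension's contribution:
  +A: nom +27.900 → Σnom=27.900; wc +0.140/-0.140 → slack +0.140/-0.140; half-tol=0.140, Σhalf²=0.019600
  +B: nom +24.780 → Σnom=52.680; wc +0.170/-0.304 → slack +0.310/-0.444; half-tol=0.237, Σhalf²=0.075769
  +C: nom +4.470 → Σnom=57.150; wc +0.260/-0.260 → slack +0.570/-0.704; half-tol=0.260, Σhalf²=0.143369
  -D: nom -27.300 → Σnom=29.850; wc +0.490/-0.490 → slack +1.060/-1.194; half-tol=0.490, Σhalf²=0.383469
Nominal = 29.850. Worst-case = [29.850 - 1.194, 29.850 + 1.060] = [28.656, 30.910]. RSS = √0.383469 = 0.619.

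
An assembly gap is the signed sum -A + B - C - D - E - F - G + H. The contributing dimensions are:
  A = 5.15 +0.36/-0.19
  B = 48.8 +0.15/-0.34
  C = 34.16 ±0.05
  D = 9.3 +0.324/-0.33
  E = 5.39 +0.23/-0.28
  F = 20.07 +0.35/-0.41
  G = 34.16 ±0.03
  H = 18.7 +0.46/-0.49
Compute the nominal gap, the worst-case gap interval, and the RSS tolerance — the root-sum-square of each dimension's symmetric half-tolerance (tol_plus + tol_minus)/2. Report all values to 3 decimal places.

Stack each dimension's contribution:
  -A: nom -5.150 → Σnom=-5.150; wc +0.190/-0.360 → slack +0.190/-0.360; half-tol=0.275, Σhalf²=0.075625
  +B: nom +48.800 → Σnom=43.650; wc +0.150/-0.340 → slack +0.340/-0.700; half-tol=0.245, Σhalf²=0.135650
  -C: nom -34.160 → Σnom=9.490; wc +0.050/-0.050 → slack +0.390/-0.750; half-tol=0.050, Σhalf²=0.138150
  -D: nom -9.300 → Σnom=0.190; wc +0.330/-0.324 → slack +0.720/-1.074; half-tol=0.327, Σhalf²=0.245079
  -E: nom -5.390 → Σnom=-5.200; wc +0.280/-0.230 → slack +1.000/-1.304; half-tol=0.255, Σhalf²=0.310104
  -F: nom -20.070 → Σnom=-25.270; wc +0.410/-0.350 → slack +1.410/-1.654; half-tol=0.380, Σhalf²=0.454504
  -G: nom -34.160 → Σnom=-59.430; wc +0.030/-0.030 → slack +1.440/-1.684; half-tol=0.030, Σhalf²=0.455404
  +H: nom +18.700 → Σnom=-40.730; wc +0.460/-0.490 → slack +1.900/-2.174; half-tol=0.475, Σhalf²=0.681029
Nominal = -40.730. Worst-case = [-40.730 - 2.174, -40.730 + 1.900] = [-42.904, -38.830]. RSS = √0.681029 = 0.825.

nominal=-40.730 wc=[-42.904,-38.830] rss=0.825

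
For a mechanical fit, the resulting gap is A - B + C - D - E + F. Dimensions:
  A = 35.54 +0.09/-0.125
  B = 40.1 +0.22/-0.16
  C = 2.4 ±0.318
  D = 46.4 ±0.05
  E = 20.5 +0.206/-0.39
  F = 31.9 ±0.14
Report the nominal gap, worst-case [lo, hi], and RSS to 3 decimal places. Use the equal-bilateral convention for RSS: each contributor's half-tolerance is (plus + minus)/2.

nominal=-37.160 wc=[-38.219,-36.012] rss=0.510

Stack each dimension's contribution:
  +A: nom +35.540 → Σnom=35.540; wc +0.090/-0.125 → slack +0.090/-0.125; half-tol=0.107, Σhalf²=0.011556
  -B: nom -40.100 → Σnom=-4.560; wc +0.160/-0.220 → slack +0.250/-0.345; half-tol=0.190, Σhalf²=0.047656
  +C: nom +2.400 → Σnom=-2.160; wc +0.318/-0.318 → slack +0.568/-0.663; half-tol=0.318, Σhalf²=0.148780
  -D: nom -46.400 → Σnom=-48.560; wc +0.050/-0.050 → slack +0.618/-0.713; half-tol=0.050, Σhalf²=0.151280
  -E: nom -20.500 → Σnom=-69.060; wc +0.390/-0.206 → slack +1.008/-0.919; half-tol=0.298, Σhalf²=0.240084
  +F: nom +31.900 → Σnom=-37.160; wc +0.140/-0.140 → slack +1.148/-1.059; half-tol=0.140, Σhalf²=0.259684
Nominal = -37.160. Worst-case = [-37.160 - 1.059, -37.160 + 1.148] = [-38.219, -36.012]. RSS = √0.259684 = 0.510.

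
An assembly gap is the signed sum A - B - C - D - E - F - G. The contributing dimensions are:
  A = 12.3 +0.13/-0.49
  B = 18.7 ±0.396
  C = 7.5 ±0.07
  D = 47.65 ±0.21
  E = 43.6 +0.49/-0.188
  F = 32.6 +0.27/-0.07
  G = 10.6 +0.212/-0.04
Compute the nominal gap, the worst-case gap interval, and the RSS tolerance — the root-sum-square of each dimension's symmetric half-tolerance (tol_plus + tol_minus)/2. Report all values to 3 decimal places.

nominal=-148.350 wc=[-150.488,-147.246] rss=0.679

Stack each dimension's contribution:
  +A: nom +12.300 → Σnom=12.300; wc +0.130/-0.490 → slack +0.130/-0.490; half-tol=0.310, Σhalf²=0.096100
  -B: nom -18.700 → Σnom=-6.400; wc +0.396/-0.396 → slack +0.526/-0.886; half-tol=0.396, Σhalf²=0.252916
  -C: nom -7.500 → Σnom=-13.900; wc +0.070/-0.070 → slack +0.596/-0.956; half-tol=0.070, Σhalf²=0.257816
  -D: nom -47.650 → Σnom=-61.550; wc +0.210/-0.210 → slack +0.806/-1.166; half-tol=0.210, Σhalf²=0.301916
  -E: nom -43.600 → Σnom=-105.150; wc +0.188/-0.490 → slack +0.994/-1.656; half-tol=0.339, Σhalf²=0.416837
  -F: nom -32.600 → Σnom=-137.750; wc +0.070/-0.270 → slack +1.064/-1.926; half-tol=0.170, Σhalf²=0.445737
  -G: nom -10.600 → Σnom=-148.350; wc +0.040/-0.212 → slack +1.104/-2.138; half-tol=0.126, Σhalf²=0.461613
Nominal = -148.350. Worst-case = [-148.350 - 2.138, -148.350 + 1.104] = [-150.488, -147.246]. RSS = √0.461613 = 0.679.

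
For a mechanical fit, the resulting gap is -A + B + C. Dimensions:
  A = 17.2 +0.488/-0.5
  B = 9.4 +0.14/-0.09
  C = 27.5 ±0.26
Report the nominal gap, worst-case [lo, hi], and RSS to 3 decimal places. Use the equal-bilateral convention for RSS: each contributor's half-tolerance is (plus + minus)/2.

nominal=19.700 wc=[18.862,20.600] rss=0.570

Stack each dimension's contribution:
  -A: nom -17.200 → Σnom=-17.200; wc +0.500/-0.488 → slack +0.500/-0.488; half-tol=0.494, Σhalf²=0.244036
  +B: nom +9.400 → Σnom=-7.800; wc +0.140/-0.090 → slack +0.640/-0.578; half-tol=0.115, Σhalf²=0.257261
  +C: nom +27.500 → Σnom=19.700; wc +0.260/-0.260 → slack +0.900/-0.838; half-tol=0.260, Σhalf²=0.324861
Nominal = 19.700. Worst-case = [19.700 - 0.838, 19.700 + 0.900] = [18.862, 20.600]. RSS = √0.324861 = 0.570.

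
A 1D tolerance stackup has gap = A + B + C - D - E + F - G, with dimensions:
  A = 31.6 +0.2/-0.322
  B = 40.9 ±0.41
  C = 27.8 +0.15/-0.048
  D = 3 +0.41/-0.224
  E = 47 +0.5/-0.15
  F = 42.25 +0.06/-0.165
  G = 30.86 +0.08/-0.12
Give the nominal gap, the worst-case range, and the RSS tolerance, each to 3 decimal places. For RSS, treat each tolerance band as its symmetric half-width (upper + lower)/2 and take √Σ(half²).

nominal=61.690 wc=[59.755,63.004] rss=0.689

Stack each dimension's contribution:
  +A: nom +31.600 → Σnom=31.600; wc +0.200/-0.322 → slack +0.200/-0.322; half-tol=0.261, Σhalf²=0.068121
  +B: nom +40.900 → Σnom=72.500; wc +0.410/-0.410 → slack +0.610/-0.732; half-tol=0.410, Σhalf²=0.236221
  +C: nom +27.800 → Σnom=100.300; wc +0.150/-0.048 → slack +0.760/-0.780; half-tol=0.099, Σhalf²=0.246022
  -D: nom -3.000 → Σnom=97.300; wc +0.224/-0.410 → slack +0.984/-1.190; half-tol=0.317, Σhalf²=0.346511
  -E: nom -47.000 → Σnom=50.300; wc +0.150/-0.500 → slack +1.134/-1.690; half-tol=0.325, Σhalf²=0.452136
  +F: nom +42.250 → Σnom=92.550; wc +0.060/-0.165 → slack +1.194/-1.855; half-tol=0.113, Σhalf²=0.464792
  -G: nom -30.860 → Σnom=61.690; wc +0.120/-0.080 → slack +1.314/-1.935; half-tol=0.100, Σhalf²=0.474792
Nominal = 61.690. Worst-case = [61.690 - 1.935, 61.690 + 1.314] = [59.755, 63.004]. RSS = √0.474792 = 0.689.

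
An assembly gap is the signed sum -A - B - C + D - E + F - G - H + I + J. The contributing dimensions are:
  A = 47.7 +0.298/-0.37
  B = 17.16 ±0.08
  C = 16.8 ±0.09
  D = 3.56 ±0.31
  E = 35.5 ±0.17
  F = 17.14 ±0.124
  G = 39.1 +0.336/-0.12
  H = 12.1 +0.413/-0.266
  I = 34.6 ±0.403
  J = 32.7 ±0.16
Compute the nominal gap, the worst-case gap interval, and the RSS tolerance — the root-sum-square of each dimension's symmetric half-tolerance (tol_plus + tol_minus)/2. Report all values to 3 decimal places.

nominal=-80.360 wc=[-82.744,-78.267] rss=0.788

Stack each dimension's contribution:
  -A: nom -47.700 → Σnom=-47.700; wc +0.370/-0.298 → slack +0.370/-0.298; half-tol=0.334, Σhalf²=0.111556
  -B: nom -17.160 → Σnom=-64.860; wc +0.080/-0.080 → slack +0.450/-0.378; half-tol=0.080, Σhalf²=0.117956
  -C: nom -16.800 → Σnom=-81.660; wc +0.090/-0.090 → slack +0.540/-0.468; half-tol=0.090, Σhalf²=0.126056
  +D: nom +3.560 → Σnom=-78.100; wc +0.310/-0.310 → slack +0.850/-0.778; half-tol=0.310, Σhalf²=0.222156
  -E: nom -35.500 → Σnom=-113.600; wc +0.170/-0.170 → slack +1.020/-0.948; half-tol=0.170, Σhalf²=0.251056
  +F: nom +17.140 → Σnom=-96.460; wc +0.124/-0.124 → slack +1.144/-1.072; half-tol=0.124, Σhalf²=0.266432
  -G: nom -39.100 → Σnom=-135.560; wc +0.120/-0.336 → slack +1.264/-1.408; half-tol=0.228, Σhalf²=0.318416
  -H: nom -12.100 → Σnom=-147.660; wc +0.266/-0.413 → slack +1.530/-1.821; half-tol=0.340, Σhalf²=0.433676
  +I: nom +34.600 → Σnom=-113.060; wc +0.403/-0.403 → slack +1.933/-2.224; half-tol=0.403, Σhalf²=0.596085
  +J: nom +32.700 → Σnom=-80.360; wc +0.160/-0.160 → slack +2.093/-2.384; half-tol=0.160, Σhalf²=0.621685
Nominal = -80.360. Worst-case = [-80.360 - 2.384, -80.360 + 2.093] = [-82.744, -78.267]. RSS = √0.621685 = 0.788.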